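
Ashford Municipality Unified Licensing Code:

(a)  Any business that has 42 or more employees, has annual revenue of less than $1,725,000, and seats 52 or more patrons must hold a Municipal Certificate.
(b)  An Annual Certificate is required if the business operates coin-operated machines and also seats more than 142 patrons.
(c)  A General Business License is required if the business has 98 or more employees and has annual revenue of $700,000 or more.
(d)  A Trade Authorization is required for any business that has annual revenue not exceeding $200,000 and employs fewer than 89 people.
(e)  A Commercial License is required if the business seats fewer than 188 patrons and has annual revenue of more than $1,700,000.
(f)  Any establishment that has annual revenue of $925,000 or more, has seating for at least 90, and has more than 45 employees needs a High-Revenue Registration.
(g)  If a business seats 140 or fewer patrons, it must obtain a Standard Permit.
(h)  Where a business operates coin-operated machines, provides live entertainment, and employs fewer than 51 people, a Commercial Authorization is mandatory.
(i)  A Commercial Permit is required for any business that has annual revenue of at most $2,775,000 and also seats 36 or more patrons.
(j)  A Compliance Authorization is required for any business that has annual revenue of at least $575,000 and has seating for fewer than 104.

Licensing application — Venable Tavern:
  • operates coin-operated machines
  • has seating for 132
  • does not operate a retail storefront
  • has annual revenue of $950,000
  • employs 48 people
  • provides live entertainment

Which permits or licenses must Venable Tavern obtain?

Commercial Authorization, Commercial Permit, High-Revenue Registration, Municipal Certificate, Standard Permit

(a) employees 48 ≥ 42; revenue $950,000 < $1,725,000; seating 132 ≥ 52 → Municipal Certificate required.
(b) operates coin-operated machines; seating 132 ≤ 142 → Annual Certificate not required.
(c) employees 48 < 98; revenue $950,000 ≥ $700,000 → General Business License not required.
(d) revenue $950,000 > $200,000; employees 48 < 89 → Trade Authorization not required.
(e) seating 132 < 188; revenue $950,000 ≤ $1,700,000 → Commercial License not required.
(f) revenue $950,000 ≥ $925,000; seating 132 ≥ 90; employees 48 > 45 → High-Revenue Registration required.
(g) seating 132 ≤ 140 → Standard Permit required.
(h) operates coin-operated machines; provides live entertainment; employees 48 < 51 → Commercial Authorization required.
(i) revenue $950,000 ≤ $2,775,000; seating 132 ≥ 36 → Commercial Permit required.
(j) revenue $950,000 ≥ $575,000; seating 132 ≥ 104 → Compliance Authorization not required.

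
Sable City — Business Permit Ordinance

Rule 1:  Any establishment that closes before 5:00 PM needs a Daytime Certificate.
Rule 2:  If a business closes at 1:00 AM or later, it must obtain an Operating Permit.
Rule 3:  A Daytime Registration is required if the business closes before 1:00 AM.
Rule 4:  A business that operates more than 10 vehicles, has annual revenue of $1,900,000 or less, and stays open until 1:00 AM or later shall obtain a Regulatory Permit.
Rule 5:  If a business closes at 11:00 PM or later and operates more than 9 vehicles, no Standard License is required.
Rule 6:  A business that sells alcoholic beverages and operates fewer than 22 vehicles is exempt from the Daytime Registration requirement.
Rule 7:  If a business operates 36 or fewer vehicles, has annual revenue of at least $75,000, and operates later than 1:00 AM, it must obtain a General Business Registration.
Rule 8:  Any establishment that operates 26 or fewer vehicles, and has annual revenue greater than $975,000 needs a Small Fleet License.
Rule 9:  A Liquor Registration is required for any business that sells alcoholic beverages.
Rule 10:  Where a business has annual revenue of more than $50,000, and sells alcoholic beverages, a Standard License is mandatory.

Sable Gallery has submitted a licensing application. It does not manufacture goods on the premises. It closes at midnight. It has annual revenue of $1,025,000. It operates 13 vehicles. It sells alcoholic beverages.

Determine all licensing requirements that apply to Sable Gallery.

Rule 1: closes midnight, after 5:00 PM → Daytime Certificate not required.
Rule 2: closes midnight, at/before 1:00 AM → Operating Permit not required.
Rule 3: closes midnight, at/before 1:00 AM → Daytime Registration required.
Rule 4: vehicles 13 > 10; revenue $1,025,000 ≤ $1,900,000; closes midnight, at/before 1:00 AM → Regulatory Permit not required.
Rule 5: closes midnight, after 11:00 PM; vehicles 13 > 9 → exempt from Standard License.
Rule 6: sells alcoholic beverages; vehicles 13 < 22 → exempt from Daytime Registration.
Rule 7: vehicles 13 ≤ 36; revenue $1,025,000 ≥ $75,000; closes midnight, at/before 1:00 AM → General Business Registration not required.
Rule 8: vehicles 13 ≤ 26; revenue $1,025,000 > $975,000 → Small Fleet License required.
Rule 9: sells alcoholic beverages → Liquor Registration required.
Rule 10: revenue $1,025,000 > $50,000; sells alcoholic beverages → Standard License required.

Liquor Registration, Small Fleet License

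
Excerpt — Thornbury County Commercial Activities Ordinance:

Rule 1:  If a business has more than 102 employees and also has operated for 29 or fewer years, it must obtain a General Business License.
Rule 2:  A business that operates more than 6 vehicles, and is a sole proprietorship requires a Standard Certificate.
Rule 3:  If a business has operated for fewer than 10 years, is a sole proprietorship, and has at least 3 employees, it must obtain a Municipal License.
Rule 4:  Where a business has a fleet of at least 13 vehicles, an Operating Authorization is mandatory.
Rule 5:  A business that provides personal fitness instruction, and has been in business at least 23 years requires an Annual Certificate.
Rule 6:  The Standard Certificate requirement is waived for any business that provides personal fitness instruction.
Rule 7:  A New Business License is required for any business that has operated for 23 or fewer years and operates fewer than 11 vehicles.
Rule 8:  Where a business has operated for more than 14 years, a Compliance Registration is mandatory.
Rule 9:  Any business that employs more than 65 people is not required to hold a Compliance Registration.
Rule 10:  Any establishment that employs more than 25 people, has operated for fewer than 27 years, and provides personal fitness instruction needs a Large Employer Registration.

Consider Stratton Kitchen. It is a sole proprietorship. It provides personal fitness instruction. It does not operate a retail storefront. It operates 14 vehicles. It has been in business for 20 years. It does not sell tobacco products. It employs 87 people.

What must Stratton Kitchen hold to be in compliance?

Large Employer Registration, Operating Authorization

Rule 1: employees 87 ≤ 102; years in business 20 ≤ 29 → General Business License not required.
Rule 2: vehicles 14 > 6; is a sole proprietorship → Standard Certificate required.
Rule 3: years in business 20 ≥ 10; is a sole proprietorship; employees 87 ≥ 3 → Municipal License not required.
Rule 4: vehicles 14 ≥ 13 → Operating Authorization required.
Rule 5: provides personal fitness instruction; years in business 20 < 23 → Annual Certificate not required.
Rule 6: provides personal fitness instruction → exempt from Standard Certificate.
Rule 7: years in business 20 ≤ 23; vehicles 14 ≥ 11 → New Business License not required.
Rule 8: years in business 20 > 14 → Compliance Registration required.
Rule 9: employees 87 > 65 → exempt from Compliance Registration.
Rule 10: employees 87 > 25; years in business 20 < 27; provides personal fitness instruction → Large Employer Registration required.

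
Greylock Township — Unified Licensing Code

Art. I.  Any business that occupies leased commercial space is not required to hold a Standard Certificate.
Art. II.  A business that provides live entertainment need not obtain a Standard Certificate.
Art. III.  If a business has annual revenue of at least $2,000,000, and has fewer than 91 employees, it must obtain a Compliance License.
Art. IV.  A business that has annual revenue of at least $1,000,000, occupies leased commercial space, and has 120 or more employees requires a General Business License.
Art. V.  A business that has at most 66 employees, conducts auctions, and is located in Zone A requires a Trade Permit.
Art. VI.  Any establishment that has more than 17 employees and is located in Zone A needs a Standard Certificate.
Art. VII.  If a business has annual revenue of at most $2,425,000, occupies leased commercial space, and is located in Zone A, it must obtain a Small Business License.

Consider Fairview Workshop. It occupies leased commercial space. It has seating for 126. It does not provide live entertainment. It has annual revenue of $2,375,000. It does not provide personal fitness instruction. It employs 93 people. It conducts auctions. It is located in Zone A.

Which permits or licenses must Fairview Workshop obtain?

Small Business License

Art. I. occupies leased commercial space → exempt from Standard Certificate.
Art. II. does not provide live entertainment → Standard Certificate exemption does not apply.
Art. III. revenue $2,375,000 ≥ $2,000,000; employees 93 ≥ 91 → Compliance License not required.
Art. IV. revenue $2,375,000 ≥ $1,000,000; occupies leased commercial space; employees 93 < 120 → General Business License not required.
Art. V. employees 93 > 66; conducts auctions; is located in Zone A → Trade Permit not required.
Art. VI. employees 93 > 17; is located in Zone A → Standard Certificate required.
Art. VII. revenue $2,375,000 ≤ $2,425,000; occupies leased commercial space; is located in Zone A → Small Business License required.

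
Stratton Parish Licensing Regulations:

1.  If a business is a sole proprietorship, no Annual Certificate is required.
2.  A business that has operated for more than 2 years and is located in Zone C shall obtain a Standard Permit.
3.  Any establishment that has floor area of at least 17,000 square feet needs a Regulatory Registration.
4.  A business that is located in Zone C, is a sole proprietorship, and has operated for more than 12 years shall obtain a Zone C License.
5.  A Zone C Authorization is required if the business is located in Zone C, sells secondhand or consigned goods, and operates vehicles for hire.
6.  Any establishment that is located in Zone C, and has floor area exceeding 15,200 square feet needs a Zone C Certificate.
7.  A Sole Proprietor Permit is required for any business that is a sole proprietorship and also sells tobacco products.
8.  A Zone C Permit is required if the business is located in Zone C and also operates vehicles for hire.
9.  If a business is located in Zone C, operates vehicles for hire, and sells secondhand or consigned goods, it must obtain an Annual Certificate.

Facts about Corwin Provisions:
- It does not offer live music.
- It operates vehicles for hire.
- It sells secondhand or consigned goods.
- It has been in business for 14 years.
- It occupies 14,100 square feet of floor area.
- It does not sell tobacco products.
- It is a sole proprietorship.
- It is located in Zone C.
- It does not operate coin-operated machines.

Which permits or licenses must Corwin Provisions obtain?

1. is a sole proprietorship → exempt from Annual Certificate.
2. years in business 14 > 2; is located in Zone C → Standard Permit required.
3. floor area 14,100 square feet < 17,000 square feet → Regulatory Registration not required.
4. is located in Zone C; is a sole proprietorship; years in business 14 > 12 → Zone C License required.
5. is located in Zone C; sells secondhand or consigned goods; operates vehicles for hire → Zone C Authorization required.
6. is located in Zone C; floor area 14,100 square feet ≤ 15,200 square feet → Zone C Certificate not required.
7. is a sole proprietorship; does not sell tobacco products → Sole Proprietor Permit not required.
8. is located in Zone C; operates vehicles for hire → Zone C Permit required.
9. is located in Zone C; operates vehicles for hire; sells secondhand or consigned goods → Annual Certificate required.

Standard Permit, Zone C Authorization, Zone C License, Zone C Permit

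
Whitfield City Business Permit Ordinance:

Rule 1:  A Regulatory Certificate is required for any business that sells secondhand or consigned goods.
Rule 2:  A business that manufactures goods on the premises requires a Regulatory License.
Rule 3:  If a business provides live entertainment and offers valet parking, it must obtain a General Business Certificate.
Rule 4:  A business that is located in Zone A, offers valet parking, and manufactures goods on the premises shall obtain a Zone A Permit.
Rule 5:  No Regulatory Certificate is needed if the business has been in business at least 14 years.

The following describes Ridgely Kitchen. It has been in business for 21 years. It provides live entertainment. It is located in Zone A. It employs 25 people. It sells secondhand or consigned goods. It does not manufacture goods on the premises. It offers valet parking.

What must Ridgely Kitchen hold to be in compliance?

Rule 1: sells secondhand or consigned goods → Regulatory Certificate required.
Rule 2: does not manufacture goods on the premises → Regulatory License not required.
Rule 3: provides live entertainment; offers valet parking → General Business Certificate required.
Rule 4: is located in Zone A; offers valet parking; does not manufacture goods on the premises → Zone A Permit not required.
Rule 5: years in business 21 ≥ 14 → exempt from Regulatory Certificate.

General Business Certificate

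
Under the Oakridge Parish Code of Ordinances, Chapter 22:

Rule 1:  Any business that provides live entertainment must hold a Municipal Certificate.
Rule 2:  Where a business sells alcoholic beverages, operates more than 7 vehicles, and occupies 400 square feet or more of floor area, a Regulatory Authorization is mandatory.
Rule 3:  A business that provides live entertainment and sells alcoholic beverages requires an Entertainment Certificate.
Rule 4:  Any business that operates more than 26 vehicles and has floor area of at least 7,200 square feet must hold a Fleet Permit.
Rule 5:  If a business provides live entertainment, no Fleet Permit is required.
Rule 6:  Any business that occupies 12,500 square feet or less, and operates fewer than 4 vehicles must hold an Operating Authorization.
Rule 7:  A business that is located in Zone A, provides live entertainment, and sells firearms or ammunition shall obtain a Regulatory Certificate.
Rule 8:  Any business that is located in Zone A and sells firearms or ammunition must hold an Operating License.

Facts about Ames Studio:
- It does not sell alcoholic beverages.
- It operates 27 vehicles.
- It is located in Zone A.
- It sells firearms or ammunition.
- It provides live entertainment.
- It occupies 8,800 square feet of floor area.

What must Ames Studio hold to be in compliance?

Municipal Certificate, Operating License, Regulatory Certificate

Rule 1: provides live entertainment → Municipal Certificate required.
Rule 2: does not sell alcoholic beverages; vehicles 27 > 7; floor area 8,800 square feet ≥ 400 square feet → Regulatory Authorization not required.
Rule 3: provides live entertainment; does not sell alcoholic beverages → Entertainment Certificate not required.
Rule 4: vehicles 27 > 26; floor area 8,800 square feet ≥ 7,200 square feet → Fleet Permit required.
Rule 5: provides live entertainment → exempt from Fleet Permit.
Rule 6: floor area 8,800 square feet ≤ 12,500 square feet; vehicles 27 ≥ 4 → Operating Authorization not required.
Rule 7: is located in Zone A; provides live entertainment; sells firearms or ammunition → Regulatory Certificate required.
Rule 8: is located in Zone A; sells firearms or ammunition → Operating License required.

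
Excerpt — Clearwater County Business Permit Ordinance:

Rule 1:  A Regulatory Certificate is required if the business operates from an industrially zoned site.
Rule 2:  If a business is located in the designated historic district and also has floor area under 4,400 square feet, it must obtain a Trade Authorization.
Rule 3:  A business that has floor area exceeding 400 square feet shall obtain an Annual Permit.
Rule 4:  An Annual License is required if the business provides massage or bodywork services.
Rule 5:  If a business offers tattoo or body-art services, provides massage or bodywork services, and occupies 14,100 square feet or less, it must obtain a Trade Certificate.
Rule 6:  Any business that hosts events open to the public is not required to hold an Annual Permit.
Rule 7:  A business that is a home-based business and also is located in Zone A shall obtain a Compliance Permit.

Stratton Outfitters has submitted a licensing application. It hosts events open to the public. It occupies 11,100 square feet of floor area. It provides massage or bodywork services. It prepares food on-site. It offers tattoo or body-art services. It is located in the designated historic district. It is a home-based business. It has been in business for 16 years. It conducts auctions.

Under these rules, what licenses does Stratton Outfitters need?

Annual License, Trade Certificate

Rule 1: is a home-based business (not: operates from an industrially zoned site) → Regulatory Certificate not required.
Rule 2: is located in the designated historic district; floor area 11,100 square feet ≥ 4,400 square feet → Trade Authorization not required.
Rule 3: floor area 11,100 square feet > 400 square feet → Annual Permit required.
Rule 4: provides massage or bodywork services → Annual License required.
Rule 5: offers tattoo or body-art services; provides massage or bodywork services; floor area 11,100 square feet ≤ 14,100 square feet → Trade Certificate required.
Rule 6: hosts events open to the public → exempt from Annual Permit.
Rule 7: is a home-based business; is located in the designated historic district (not: is located in Zone A) → Compliance Permit not required.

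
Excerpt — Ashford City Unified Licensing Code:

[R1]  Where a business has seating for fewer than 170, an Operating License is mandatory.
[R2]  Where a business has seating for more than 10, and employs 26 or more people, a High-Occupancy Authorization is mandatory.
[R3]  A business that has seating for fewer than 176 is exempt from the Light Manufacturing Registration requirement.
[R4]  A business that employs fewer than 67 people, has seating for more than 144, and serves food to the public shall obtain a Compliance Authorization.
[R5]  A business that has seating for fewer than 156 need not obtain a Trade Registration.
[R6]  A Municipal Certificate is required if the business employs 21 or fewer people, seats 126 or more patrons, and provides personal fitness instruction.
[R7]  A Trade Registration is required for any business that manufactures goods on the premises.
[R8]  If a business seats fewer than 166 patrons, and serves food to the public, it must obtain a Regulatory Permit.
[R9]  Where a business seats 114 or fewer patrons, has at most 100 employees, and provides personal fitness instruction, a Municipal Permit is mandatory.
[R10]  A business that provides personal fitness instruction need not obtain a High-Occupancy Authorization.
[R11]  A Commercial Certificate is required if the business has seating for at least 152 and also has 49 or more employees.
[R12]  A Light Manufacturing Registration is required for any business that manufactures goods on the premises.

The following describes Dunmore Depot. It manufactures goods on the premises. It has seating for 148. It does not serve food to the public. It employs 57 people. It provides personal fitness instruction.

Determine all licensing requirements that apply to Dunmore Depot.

[R1] seating 148 < 170 → Operating License required.
[R2] seating 148 > 10; employees 57 ≥ 26 → High-Occupancy Authorization required.
[R3] seating 148 < 176 → exempt from Light Manufacturing Registration.
[R4] employees 57 < 67; seating 148 > 144; does not serve food to the public → Compliance Authorization not required.
[R5] seating 148 < 156 → exempt from Trade Registration.
[R6] employees 57 > 21; seating 148 ≥ 126; provides personal fitness instruction → Municipal Certificate not required.
[R7] manufactures goods on the premises → Trade Registration required.
[R8] seating 148 < 166; does not serve food to the public → Regulatory Permit not required.
[R9] seating 148 > 114; employees 57 ≤ 100; provides personal fitness instruction → Municipal Permit not required.
[R10] provides personal fitness instruction → exempt from High-Occupancy Authorization.
[R11] seating 148 < 152; employees 57 ≥ 49 → Commercial Certificate not required.
[R12] manufactures goods on the premises → Light Manufacturing Registration required.

Operating License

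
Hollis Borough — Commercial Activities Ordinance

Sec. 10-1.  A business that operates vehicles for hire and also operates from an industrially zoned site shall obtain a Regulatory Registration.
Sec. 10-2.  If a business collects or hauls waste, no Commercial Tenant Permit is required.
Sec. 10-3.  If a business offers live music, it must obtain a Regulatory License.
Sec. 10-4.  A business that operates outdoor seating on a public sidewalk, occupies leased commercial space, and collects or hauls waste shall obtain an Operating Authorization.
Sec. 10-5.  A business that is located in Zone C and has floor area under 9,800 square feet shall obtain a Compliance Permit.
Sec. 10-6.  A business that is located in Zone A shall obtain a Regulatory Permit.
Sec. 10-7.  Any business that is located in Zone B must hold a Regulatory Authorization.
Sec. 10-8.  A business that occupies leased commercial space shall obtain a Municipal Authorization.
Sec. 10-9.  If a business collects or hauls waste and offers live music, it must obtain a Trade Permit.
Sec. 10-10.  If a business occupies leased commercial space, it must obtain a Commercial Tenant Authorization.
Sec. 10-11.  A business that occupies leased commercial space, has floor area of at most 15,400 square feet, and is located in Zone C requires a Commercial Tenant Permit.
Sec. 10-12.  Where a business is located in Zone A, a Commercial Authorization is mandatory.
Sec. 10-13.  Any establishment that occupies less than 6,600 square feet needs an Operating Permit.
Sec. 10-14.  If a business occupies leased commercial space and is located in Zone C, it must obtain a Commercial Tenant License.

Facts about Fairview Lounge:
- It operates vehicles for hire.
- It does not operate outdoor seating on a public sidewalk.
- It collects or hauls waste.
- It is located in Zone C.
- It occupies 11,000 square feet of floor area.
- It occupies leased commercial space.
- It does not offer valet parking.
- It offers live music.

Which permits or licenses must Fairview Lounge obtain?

Sec. 10-1. operates vehicles for hire; occupies leased commercial space (not: operates from an industrially zoned site) → Regulatory Registration not required.
Sec. 10-2. collects or hauls waste → exempt from Commercial Tenant Permit.
Sec. 10-3. offers live music → Regulatory License required.
Sec. 10-4. does not operate outdoor seating on a public sidewalk; occupies leased commercial space; collects or hauls waste → Operating Authorization not required.
Sec. 10-5. is located in Zone C; floor area 11,000 square feet ≥ 9,800 square feet → Compliance Permit not required.
Sec. 10-6. is located in Zone C (not: is located in Zone A) → Regulatory Permit not required.
Sec. 10-7. is located in Zone C (not: is located in Zone B) → Regulatory Authorization not required.
Sec. 10-8. occupies leased commercial space → Municipal Authorization required.
Sec. 10-9. collects or hauls waste; offers live music → Trade Permit required.
Sec. 10-10. occupies leased commercial space → Commercial Tenant Authorization required.
Sec. 10-11. occupies leased commercial space; floor area 11,000 square feet ≤ 15,400 square feet; is located in Zone C → Commercial Tenant Permit required.
Sec. 10-12. is located in Zone C (not: is located in Zone A) → Commercial Authorization not required.
Sec. 10-13. floor area 11,000 square feet ≥ 6,600 square feet → Operating Permit not required.
Sec. 10-14. occupies leased commercial space; is located in Zone C → Commercial Tenant License required.

Commercial Tenant Authorization, Commercial Tenant License, Municipal Authorization, Regulatory License, Trade Permit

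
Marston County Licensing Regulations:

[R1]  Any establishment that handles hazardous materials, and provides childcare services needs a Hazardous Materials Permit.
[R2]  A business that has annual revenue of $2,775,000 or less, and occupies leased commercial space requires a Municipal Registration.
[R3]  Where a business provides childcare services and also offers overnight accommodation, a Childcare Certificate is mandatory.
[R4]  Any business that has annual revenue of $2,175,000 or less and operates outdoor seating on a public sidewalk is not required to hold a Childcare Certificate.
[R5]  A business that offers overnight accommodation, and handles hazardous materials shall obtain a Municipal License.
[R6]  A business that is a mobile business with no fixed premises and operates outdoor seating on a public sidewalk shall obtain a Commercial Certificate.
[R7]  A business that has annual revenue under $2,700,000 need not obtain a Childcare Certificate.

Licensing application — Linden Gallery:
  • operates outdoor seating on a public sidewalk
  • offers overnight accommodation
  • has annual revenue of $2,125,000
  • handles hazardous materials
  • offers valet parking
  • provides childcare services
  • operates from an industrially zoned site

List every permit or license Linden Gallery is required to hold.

[R1] handles hazardous materials; provides childcare services → Hazardous Materials Permit required.
[R2] revenue $2,125,000 ≤ $2,775,000; operates from an industrially zoned site (not: occupies leased commercial space) → Municipal Registration not required.
[R3] provides childcare services; offers overnight accommodation → Childcare Certificate required.
[R4] revenue $2,125,000 ≤ $2,175,000; operates outdoor seating on a public sidewalk → exempt from Childcare Certificate.
[R5] offers overnight accommodation; handles hazardous materials → Municipal License required.
[R6] operates from an industrially zoned site (not: is a mobile business with no fixed premises); operates outdoor seating on a public sidewalk → Commercial Certificate not required.
[R7] revenue $2,125,000 < $2,700,000 → exempt from Childcare Certificate.

Hazardous Materials Permit, Municipal License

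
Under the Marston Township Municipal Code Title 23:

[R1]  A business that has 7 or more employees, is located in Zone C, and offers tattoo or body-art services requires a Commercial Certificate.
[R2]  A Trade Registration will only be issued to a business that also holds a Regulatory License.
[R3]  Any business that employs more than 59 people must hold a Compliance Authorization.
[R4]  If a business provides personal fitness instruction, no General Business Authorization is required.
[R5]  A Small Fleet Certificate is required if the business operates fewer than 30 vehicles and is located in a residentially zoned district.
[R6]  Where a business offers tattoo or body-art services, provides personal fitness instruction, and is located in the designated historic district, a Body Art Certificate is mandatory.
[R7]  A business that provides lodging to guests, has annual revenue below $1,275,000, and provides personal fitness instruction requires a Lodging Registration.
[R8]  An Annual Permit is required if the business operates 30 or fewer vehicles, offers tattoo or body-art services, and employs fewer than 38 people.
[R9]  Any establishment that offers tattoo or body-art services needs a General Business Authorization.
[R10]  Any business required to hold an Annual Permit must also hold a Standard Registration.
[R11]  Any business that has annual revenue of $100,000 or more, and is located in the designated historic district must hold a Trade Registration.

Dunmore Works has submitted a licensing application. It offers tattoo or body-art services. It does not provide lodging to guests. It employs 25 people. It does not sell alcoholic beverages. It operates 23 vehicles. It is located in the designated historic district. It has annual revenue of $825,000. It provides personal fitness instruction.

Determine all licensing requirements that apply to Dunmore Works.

[R1] employees 25 ≥ 7; is located in the designated historic district (not: is located in Zone C); offers tattoo or body-art services → Commercial Certificate not required.
[R2] Trade Registration is required → Regulatory License also required.
[R3] employees 25 ≤ 59 → Compliance Authorization not required.
[R4] provides personal fitness instruction → exempt from General Business Authorization.
[R5] vehicles 23 < 30; is located in the designated historic district (not: is located in a residentially zoned district) → Small Fleet Certificate not required.
[R6] offers tattoo or body-art services; provides personal fitness instruction; is located in the designated historic district → Body Art Certificate required.
[R7] does not provide lodging to guests; revenue $825,000 < $1,275,000; provides personal fitness instruction → Lodging Registration not required.
[R8] vehicles 23 ≤ 30; offers tattoo or body-art services; employees 25 < 38 → Annual Permit required.
[R9] offers tattoo or body-art services → General Business Authorization required.
[R10] Annual Permit is required → Standard Registration also required.
[R11] revenue $825,000 ≥ $100,000; is located in the designated historic district → Trade Registration required.

Annual Permit, Body Art Certificate, Regulatory License, Standard Registration, Trade Registration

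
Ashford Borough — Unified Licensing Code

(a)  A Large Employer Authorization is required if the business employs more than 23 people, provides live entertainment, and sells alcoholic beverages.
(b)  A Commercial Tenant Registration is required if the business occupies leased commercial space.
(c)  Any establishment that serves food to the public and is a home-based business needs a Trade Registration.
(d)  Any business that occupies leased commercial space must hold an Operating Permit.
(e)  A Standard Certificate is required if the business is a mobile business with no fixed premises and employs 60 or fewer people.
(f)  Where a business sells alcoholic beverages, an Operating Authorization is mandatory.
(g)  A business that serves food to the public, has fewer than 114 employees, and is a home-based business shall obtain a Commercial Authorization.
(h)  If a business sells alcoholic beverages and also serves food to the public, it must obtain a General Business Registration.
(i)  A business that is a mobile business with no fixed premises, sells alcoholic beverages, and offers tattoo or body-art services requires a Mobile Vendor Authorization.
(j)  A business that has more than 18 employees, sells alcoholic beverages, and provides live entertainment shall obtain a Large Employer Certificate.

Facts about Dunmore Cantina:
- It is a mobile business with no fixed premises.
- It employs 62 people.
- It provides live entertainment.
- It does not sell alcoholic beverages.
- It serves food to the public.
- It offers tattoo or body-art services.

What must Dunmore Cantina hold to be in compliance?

(a) employees 62 > 23; provides live entertainment; does not sell alcoholic beverages → Large Employer Authorization not required.
(b) is a mobile business with no fixed premises (not: occupies leased commercial space) → Commercial Tenant Registration not required.
(c) serves food to the public; is a mobile business with no fixed premises (not: is a home-based business) → Trade Registration not required.
(d) is a mobile business with no fixed premises (not: occupies leased commercial space) → Operating Permit not required.
(e) is a mobile business with no fixed premises; employees 62 > 60 → Standard Certificate not required.
(f) does not sell alcoholic beverages → Operating Authorization not required.
(g) serves food to the public; employees 62 < 114; is a mobile business with no fixed premises (not: is a home-based business) → Commercial Authorization not required.
(h) does not sell alcoholic beverages; serves food to the public → General Business Registration not required.
(i) is a mobile business with no fixed premises; does not sell alcoholic beverages; offers tattoo or body-art services → Mobile Vendor Authorization not required.
(j) employees 62 > 18; does not sell alcoholic beverages; provides live entertainment → Large Employer Certificate not required.

None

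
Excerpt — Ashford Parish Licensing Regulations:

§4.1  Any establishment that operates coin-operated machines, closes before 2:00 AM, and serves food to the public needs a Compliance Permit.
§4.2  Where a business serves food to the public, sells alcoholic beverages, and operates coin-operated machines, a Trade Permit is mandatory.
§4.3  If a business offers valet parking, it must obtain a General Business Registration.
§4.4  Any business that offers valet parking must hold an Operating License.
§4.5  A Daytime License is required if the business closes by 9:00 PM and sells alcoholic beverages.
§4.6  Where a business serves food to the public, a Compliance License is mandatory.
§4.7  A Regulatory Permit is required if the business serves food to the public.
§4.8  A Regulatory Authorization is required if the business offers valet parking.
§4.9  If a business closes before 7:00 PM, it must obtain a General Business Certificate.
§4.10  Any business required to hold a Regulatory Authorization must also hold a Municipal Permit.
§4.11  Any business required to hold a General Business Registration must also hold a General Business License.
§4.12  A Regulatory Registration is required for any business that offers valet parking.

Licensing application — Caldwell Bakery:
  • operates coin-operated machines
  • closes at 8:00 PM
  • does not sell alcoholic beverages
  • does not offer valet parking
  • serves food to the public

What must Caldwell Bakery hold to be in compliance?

Compliance License, Compliance Permit, Regulatory Permit

§4.1 operates coin-operated machines; closes 8:00 PM, at/before 2:00 AM; serves food to the public → Compliance Permit required.
§4.2 serves food to the public; does not sell alcoholic beverages; operates coin-operated machines → Trade Permit not required.
§4.3 does not offer valet parking → General Business Registration not required.
§4.4 does not offer valet parking → Operating License not required.
§4.5 closes 8:00 PM, at/before 9:00 PM; does not sell alcoholic beverages → Daytime License not required.
§4.6 serves food to the public → Compliance License required.
§4.7 serves food to the public → Regulatory Permit required.
§4.8 does not offer valet parking → Regulatory Authorization not required.
§4.9 closes 8:00 PM, after 7:00 PM → General Business Certificate not required.
§4.10 Regulatory Authorization is not required → no effect.
§4.11 General Business Registration is not required → no effect.
§4.12 does not offer valet parking → Regulatory Registration not required.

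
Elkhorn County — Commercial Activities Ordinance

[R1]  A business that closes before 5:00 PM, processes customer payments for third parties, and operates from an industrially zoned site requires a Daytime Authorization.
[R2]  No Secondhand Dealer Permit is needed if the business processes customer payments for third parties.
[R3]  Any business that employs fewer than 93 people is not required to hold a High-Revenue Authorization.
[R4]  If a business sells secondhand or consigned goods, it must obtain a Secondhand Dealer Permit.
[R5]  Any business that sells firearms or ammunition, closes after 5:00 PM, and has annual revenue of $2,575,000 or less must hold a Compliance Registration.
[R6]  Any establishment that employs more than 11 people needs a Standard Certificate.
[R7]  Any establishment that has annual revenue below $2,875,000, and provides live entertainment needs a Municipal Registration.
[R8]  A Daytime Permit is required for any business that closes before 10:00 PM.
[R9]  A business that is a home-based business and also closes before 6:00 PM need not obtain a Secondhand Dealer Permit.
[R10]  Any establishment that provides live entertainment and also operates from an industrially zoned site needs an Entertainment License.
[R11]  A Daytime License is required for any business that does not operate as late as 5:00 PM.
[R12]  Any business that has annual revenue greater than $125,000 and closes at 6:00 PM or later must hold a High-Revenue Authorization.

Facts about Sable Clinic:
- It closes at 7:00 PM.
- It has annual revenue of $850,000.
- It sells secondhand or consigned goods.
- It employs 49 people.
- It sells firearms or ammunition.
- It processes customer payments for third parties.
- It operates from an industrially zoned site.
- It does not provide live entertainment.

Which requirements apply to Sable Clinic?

[R1] closes 7:00 PM, after 5:00 PM; processes customer payments for third parties; operates from an industrially zoned site → Daytime Authorization not required.
[R2] processes customer payments for third parties → exempt from Secondhand Dealer Permit.
[R3] employees 49 < 93 → exempt from High-Revenue Authorization.
[R4] sells secondhand or consigned goods → Secondhand Dealer Permit required.
[R5] sells firearms or ammunition; closes 7:00 PM, after 5:00 PM; revenue $850,000 ≤ $2,575,000 → Compliance Registration required.
[R6] employees 49 > 11 → Standard Certificate required.
[R7] revenue $850,000 < $2,875,000; does not provide live entertainment → Municipal Registration not required.
[R8] closes 7:00 PM, at/before 10:00 PM → Daytime Permit required.
[R9] operates from an industrially zoned site (not: is a home-based business); closes 7:00 PM, after 6:00 PM → Secondhand Dealer Permit exemption does not apply.
[R10] does not provide live entertainment; operates from an industrially zoned site → Entertainment License not required.
[R11] closes 7:00 PM, after 5:00 PM → Daytime License not required.
[R12] revenue $850,000 > $125,000; closes 7:00 PM, after 6:00 PM → High-Revenue Authorization required.

Compliance Registration, Daytime Permit, Standard Certificate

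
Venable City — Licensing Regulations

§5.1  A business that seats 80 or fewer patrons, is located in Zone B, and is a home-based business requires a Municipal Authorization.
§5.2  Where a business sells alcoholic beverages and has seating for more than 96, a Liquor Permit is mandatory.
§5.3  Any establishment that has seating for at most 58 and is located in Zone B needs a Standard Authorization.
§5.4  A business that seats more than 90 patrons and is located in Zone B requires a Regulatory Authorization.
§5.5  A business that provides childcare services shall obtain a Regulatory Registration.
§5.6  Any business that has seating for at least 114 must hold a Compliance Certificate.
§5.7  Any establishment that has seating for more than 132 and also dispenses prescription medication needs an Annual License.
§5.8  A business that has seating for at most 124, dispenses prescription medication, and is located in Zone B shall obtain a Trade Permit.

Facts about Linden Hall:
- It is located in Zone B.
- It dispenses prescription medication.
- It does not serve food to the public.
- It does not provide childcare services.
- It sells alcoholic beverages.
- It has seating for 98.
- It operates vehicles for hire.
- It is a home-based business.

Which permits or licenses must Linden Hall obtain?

Liquor Permit, Regulatory Authorization, Trade Permit

§5.1 seating 98 > 80; is located in Zone B; is a home-based business → Municipal Authorization not required.
§5.2 sells alcoholic beverages; seating 98 > 96 → Liquor Permit required.
§5.3 seating 98 > 58; is located in Zone B → Standard Authorization not required.
§5.4 seating 98 > 90; is located in Zone B → Regulatory Authorization required.
§5.5 does not provide childcare services → Regulatory Registration not required.
§5.6 seating 98 < 114 → Compliance Certificate not required.
§5.7 seating 98 ≤ 132; dispenses prescription medication → Annual License not required.
§5.8 seating 98 ≤ 124; dispenses prescription medication; is located in Zone B → Trade Permit required.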